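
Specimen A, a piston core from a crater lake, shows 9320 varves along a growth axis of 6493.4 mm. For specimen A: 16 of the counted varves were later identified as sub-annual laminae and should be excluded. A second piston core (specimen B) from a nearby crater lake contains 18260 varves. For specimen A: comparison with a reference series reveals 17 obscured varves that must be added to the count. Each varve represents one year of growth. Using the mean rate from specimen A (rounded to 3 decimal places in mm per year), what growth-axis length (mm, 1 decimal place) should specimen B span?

12727.2 mm

Specimen A: adjusted count: 9320 − 16 + 17 = 9321 varves.
A: 6493.4 mm over 9321 years gives 6493.4 / 9321 ≈ 0.697 mm/year.
For B, 0.697 mm/year × 18260 years = 12727.2 mm.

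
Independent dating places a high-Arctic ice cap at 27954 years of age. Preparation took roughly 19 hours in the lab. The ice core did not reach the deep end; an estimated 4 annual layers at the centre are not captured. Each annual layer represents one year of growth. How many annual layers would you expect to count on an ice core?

27950 annual layers

Expected annual layers over 27954 years: 27954.
27954 − 4 missed = 27950 annual layers expected in the prepared section.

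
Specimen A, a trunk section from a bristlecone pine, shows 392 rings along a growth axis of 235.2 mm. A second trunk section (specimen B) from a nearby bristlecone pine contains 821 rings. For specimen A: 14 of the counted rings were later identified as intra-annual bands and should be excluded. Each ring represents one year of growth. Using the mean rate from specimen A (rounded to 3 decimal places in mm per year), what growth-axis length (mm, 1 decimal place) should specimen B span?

510.7 mm

Specimen A: after corrections the count is 392 − 14 = 378 rings.
A: Mean rate = 235.2 mm / 378 years ≈ 0.622 mm/yr.
For B, 0.622 mm/year × 821 years = 510.7 mm.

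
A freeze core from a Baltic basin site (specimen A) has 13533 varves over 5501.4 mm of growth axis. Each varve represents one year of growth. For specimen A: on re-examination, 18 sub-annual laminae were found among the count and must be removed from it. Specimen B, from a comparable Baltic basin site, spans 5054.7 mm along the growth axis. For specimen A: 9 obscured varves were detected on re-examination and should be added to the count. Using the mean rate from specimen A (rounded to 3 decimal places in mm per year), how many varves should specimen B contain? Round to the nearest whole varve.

Specimen A: true varve count = 13533 − 18 + 9 = 13524.
A: Mean rate = 5501.4 mm / 13524 years ≈ 0.407 mm/yr.
B spans 5054.7 / 0.407 = 12419.41 years ≈ 12419 varves.

12419 varves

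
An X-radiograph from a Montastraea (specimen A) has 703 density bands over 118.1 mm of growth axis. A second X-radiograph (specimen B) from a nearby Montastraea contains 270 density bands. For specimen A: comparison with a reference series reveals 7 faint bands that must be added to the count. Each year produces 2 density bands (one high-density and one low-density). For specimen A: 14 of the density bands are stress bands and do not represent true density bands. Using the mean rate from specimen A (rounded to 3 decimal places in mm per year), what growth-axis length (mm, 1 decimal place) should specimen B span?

45.8 mm

Specimen A: adjusted count: 703 − 14 + 7 = 696 density bands.
Specimen A: dividing by 2 density bands per year: 696 / 2 = 348 years.
A: Mean rate = 118.1 mm / 348 years ≈ 0.339 mm/yr.
Specimen B: 270 density bands at 2 per year is 270 / 2 = 135 years. B's length ≈ 0.339 × 135 = 45.8 mm.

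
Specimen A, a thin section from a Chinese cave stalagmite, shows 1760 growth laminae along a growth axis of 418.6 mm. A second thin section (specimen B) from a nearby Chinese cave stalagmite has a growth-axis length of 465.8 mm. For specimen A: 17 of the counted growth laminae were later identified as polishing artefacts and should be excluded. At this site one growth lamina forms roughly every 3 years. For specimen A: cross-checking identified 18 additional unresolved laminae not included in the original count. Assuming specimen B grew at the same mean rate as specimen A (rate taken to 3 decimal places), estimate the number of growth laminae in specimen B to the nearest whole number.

Specimen A: true growth lamina count = 1760 − 17 + 18 = 1761.
Specimen A: at 3 years per growth lamina, 1761 × 3 = 5283 years.
A: Mean rate = 418.6 mm / 5283 years ≈ 0.079 mm/year.
For B, 465.8 / 0.079 = 5896.20 years; at 3 years per growth lamina that is 5896.20 / 3 ≈ 1965 growth laminae.

1965 growth laminae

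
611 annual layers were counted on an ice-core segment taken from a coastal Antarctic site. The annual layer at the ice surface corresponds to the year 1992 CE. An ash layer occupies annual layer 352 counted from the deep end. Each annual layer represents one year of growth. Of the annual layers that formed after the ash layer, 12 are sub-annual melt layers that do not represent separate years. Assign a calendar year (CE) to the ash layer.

1745 CE

Between annual layer 352 and the ice surface there are 611 − 352 = 259 annual layers.
259 − 12 false = 247 true annual layers after the ash layer.
Counting back 247 years from 1992 CE places the ash layer in 1992 − 247 = 1745 CE.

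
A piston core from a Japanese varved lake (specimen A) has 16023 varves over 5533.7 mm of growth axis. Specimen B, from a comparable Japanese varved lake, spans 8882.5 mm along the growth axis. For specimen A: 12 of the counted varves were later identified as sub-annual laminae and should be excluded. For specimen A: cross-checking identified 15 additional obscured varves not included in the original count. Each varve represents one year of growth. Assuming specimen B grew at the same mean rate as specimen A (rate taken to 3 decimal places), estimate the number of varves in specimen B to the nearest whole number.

Specimen A: true varve count = 16023 − 12 + 15 = 16026.
A: Mean rate = 5533.7 mm / 16026 years ≈ 0.345 mm/yr.
For B, 8882.5 / 0.345 = 25746.38 years ≈ 25746 varves.

25746 varves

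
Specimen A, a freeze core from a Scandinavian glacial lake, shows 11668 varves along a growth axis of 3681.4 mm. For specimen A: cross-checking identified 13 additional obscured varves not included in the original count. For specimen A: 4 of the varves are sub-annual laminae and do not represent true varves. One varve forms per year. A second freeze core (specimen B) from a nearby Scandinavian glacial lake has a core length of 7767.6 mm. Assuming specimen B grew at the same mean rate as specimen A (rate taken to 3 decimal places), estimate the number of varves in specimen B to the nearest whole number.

24659 varves

Specimen A: correcting the raw count gives 11668 − 4 + 13 = 11677 true varves.
A: Extension rate ≈ 3681.4 / 11677 = 0.315 mm/yr.
B spans 7767.6 / 0.315 = 24659.05 years ≈ 24659 varves.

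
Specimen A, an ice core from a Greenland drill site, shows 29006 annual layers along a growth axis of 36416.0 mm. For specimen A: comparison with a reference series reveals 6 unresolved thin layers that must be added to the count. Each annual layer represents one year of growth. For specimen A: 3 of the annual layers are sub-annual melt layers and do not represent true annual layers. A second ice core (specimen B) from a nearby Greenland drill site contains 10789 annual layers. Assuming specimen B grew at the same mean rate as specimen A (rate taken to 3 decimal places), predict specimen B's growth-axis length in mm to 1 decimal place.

13540.2 mm

Specimen A: adjusted count: 29006 − 3 + 6 = 29009 annual layers.
A: Extension rate ≈ 36416.0 / 29009 = 1.255 mm per year.
For B, 1.255 mm/year × 10789 years = 13540.2 mm.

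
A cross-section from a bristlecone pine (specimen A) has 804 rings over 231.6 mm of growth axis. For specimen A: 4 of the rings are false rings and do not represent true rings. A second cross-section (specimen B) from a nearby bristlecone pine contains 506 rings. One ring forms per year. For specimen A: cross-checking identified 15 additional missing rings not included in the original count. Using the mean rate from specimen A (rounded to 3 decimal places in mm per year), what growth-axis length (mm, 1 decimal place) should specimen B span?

143.7 mm

Specimen A: adjusted count: 804 − 4 + 15 = 815 rings.
A: 231.6 mm over 815 years gives 231.6 / 815 ≈ 0.284 mm/year.
Length of B = 0.284 × 506 = 143.7 mm.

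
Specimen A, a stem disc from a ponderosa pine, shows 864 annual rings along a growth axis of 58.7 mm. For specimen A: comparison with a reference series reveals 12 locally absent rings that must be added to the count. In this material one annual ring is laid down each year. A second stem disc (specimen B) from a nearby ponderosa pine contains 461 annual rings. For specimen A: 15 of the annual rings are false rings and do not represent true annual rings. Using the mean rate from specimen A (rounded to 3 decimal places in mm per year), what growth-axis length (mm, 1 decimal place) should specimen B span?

31.3 mm

Specimen A: correcting the raw count gives 864 − 15 + 12 = 861 true annual rings.
A: Mean rate = 58.7 mm / 861 years ≈ 0.068 mm per year.
B's length ≈ 0.068 × 461 = 31.3 mm.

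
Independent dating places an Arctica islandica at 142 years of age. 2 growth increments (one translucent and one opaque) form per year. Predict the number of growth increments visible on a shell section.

Expected growth increments: 142 × 2 = 284.
So 284 growth increments should be present.

284 growth increments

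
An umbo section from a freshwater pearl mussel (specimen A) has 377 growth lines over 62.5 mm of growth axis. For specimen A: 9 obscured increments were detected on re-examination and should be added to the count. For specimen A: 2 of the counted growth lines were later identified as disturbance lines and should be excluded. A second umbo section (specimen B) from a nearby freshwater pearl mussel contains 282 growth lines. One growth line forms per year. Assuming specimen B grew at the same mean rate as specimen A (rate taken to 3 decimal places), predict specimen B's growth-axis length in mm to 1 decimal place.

Specimen A: correcting the raw count gives 377 − 2 + 9 = 384 true growth lines.
A: Mean rate = 62.5 mm / 384 years ≈ 0.163 mm/yr.
B's length ≈ 0.163 × 282 = 46.0 mm.

46.0 mm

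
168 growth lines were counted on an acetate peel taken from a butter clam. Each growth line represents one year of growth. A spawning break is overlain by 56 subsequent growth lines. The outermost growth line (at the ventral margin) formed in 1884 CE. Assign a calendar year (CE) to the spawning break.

56 growth lines post-date the spawning break.
Counting back 56 years from 1884 CE places the spawning break in 1884 − 56 = 1828 CE.

1828 CE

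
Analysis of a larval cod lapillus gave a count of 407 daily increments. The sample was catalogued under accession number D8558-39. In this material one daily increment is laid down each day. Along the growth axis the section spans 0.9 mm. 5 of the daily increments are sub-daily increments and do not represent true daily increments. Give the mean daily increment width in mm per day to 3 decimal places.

0.002 mm per day

Correcting the raw count gives 407 − 5 = 402 true daily increments.
0.9 mm over 402 days gives 0.9 / 402 ≈ 0.002 mm per day.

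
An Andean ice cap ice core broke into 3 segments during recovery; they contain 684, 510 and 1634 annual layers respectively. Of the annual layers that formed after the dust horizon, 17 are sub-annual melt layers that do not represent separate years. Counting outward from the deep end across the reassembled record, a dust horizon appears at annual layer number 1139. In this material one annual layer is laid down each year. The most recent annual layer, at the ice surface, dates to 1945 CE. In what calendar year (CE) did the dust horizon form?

Total annual layers = 684 + 510 + 1634 = 2828.
The dust horizon sits at annual layer 1139 from the deep end, so 2828 − 1139 = 1689 annual layers formed after it.
1689 − 17 false = 1672 true annual layers after the dust horizon.
Counting back 1672 years from 1945 CE places the dust horizon in 1945 − 1672 = 273 CE.

273 CE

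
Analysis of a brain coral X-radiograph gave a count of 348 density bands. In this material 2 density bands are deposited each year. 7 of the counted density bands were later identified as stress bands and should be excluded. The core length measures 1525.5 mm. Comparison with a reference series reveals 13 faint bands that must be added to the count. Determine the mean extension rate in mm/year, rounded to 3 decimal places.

Adjusted count: 348 − 7 + 13 = 354 density bands.
With 2 density bands per year, 354 / 2 = 177 years.
Mean rate = 1525.5 mm / 177 years ≈ 8.619 mm/year.

8.619 mm/year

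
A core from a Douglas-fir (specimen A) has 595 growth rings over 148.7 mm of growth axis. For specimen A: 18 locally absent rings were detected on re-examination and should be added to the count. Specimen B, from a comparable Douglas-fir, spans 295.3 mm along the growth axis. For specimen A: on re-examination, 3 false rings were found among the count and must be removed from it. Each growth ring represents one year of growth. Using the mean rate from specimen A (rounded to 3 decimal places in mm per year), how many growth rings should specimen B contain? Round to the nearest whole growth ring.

Specimen A: adjusted count: 595 − 3 + 18 = 610 growth rings.
A: 148.7 mm over 610 years gives 148.7 / 610 ≈ 0.244 mm/yr.
For B, 295.3 / 0.244 = 1210.25 years ≈ 1210 growth rings.

1210 growth rings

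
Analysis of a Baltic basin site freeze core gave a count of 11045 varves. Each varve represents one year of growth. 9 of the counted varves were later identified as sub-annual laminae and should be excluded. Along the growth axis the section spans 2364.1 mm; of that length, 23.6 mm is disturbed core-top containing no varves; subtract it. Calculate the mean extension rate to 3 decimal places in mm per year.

0.212 mm per year

After corrections the count is 11045 − 9 = 11036 varves.
The growth record spans 2364.1 − 23.6 = 2340.5 mm.
2340.5 mm over 11036 years gives 2340.5 / 11036 ≈ 0.212 mm per year.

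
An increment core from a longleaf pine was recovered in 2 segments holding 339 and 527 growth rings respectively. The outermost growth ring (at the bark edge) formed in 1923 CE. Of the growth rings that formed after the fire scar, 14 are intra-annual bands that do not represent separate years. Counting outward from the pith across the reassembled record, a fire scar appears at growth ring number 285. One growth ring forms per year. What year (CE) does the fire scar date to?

Total growth rings = 339 + 527 = 866.
The fire scar sits at growth ring 285 from the pith, so 866 − 285 = 581 growth rings formed after it.
Excluding 14 false growth rings: 581 − 14 = 567.
The growth ring at the bark edge is 1923 CE, so the fire scar dates to 1923 − 567 = 1356 CE.

1356 CE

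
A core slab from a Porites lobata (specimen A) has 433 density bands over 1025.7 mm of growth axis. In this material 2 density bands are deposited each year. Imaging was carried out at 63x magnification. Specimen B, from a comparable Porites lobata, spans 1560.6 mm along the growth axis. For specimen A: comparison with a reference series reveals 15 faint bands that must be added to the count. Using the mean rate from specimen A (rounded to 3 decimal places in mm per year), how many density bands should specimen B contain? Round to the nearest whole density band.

682 density bands

Specimen A: adjusted count: 433 + 15 = 448 density bands.
Specimen A: dividing by 2 density bands per year: 448 / 2 = 224 years.
A: Extension rate ≈ 1025.7 / 224 = 4.579 mm/year.
For B, 1560.6 / 4.579 = 340.82 years; at 2 density bands per year that is 340.82 × 2 ≈ 682 density bands.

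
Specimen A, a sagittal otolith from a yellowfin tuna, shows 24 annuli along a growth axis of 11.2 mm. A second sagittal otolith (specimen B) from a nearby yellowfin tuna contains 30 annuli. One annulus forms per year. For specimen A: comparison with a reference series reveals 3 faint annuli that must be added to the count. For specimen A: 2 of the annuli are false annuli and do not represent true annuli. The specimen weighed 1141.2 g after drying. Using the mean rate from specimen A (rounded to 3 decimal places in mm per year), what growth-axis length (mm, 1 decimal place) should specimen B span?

13.4 mm

Specimen A: correcting the raw count gives 24 − 2 + 3 = 25 true annuli.
A: Mean rate = 11.2 mm / 25 years ≈ 0.448 mm per year.
For B, 0.448 mm/year × 30 years = 13.4 mm.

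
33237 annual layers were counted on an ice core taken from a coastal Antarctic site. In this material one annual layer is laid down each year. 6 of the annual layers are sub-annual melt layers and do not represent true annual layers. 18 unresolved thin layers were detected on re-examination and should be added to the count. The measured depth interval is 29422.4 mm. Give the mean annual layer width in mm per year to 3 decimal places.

0.885 mm per year

True annual layer count = 33237 − 6 + 18 = 33249.
Mean rate = 29422.4 mm / 33249 years ≈ 0.885 mm per year.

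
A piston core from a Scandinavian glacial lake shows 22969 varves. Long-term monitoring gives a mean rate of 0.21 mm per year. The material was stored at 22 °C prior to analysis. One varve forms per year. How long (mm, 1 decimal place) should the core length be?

4823.5 mm

22969 years of growth are recorded.
22969 years at 0.21 mm/year gives 0.21 × 22969 = 4823.5 mm.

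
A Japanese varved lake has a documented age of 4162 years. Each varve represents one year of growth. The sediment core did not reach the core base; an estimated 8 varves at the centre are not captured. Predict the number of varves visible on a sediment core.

One varve per year gives 4162 varves over 4162 years.
Less the 8 uncaptured varves: 4162 − 8 = 4154.

4154 varves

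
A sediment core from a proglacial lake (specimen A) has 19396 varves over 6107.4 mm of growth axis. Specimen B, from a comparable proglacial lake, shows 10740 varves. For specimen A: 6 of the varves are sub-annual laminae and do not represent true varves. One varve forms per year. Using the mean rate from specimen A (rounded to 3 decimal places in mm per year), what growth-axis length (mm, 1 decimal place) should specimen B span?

3383.1 mm

Specimen A: adjusted count: 19396 − 6 = 19390 varves.
A: Extension rate ≈ 6107.4 / 19390 = 0.315 mm/year.
Length of B = 0.315 × 10740 = 3383.1 mm.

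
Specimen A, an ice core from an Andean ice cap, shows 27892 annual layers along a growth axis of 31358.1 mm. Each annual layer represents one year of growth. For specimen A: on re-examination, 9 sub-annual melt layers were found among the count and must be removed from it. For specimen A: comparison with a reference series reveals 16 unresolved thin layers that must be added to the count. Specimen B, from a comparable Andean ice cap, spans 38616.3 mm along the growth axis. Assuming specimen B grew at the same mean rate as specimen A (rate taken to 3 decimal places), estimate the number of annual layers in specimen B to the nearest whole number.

34356 annual layers

Specimen A: after corrections the count is 27892 − 9 + 16 = 27899 annual layers.
A: Extension rate ≈ 31358.1 / 27899 = 1.124 mm/year.
Specimen B: 38616.3 mm / 1.124 mm per year = 34356.14 years ≈ 34356 annual layers.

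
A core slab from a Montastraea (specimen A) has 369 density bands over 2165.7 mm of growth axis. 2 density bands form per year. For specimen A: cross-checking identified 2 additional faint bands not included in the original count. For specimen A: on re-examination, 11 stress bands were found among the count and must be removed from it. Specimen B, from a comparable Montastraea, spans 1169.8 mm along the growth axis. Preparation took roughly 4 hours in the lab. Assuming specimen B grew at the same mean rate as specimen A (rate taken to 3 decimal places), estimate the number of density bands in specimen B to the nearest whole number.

Specimen A: adjusted count: 369 − 11 + 2 = 360 density bands.
Specimen A: dividing by 2 density bands per year: 360 / 2 = 180 years.
A: 2165.7 mm over 180 years gives 2165.7 / 180 ≈ 12.032 mm per year.
B spans 1169.8 / 12.032 = 97.22 years; at 2 density bands per year that is 97.22 × 2 ≈ 194 density bands.

194 density bands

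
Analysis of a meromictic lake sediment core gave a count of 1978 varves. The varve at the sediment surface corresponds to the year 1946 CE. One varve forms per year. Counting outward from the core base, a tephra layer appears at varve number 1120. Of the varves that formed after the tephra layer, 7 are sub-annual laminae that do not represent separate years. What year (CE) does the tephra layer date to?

1095 CE

Between varve 1120 and the sediment surface there are 1978 − 1120 = 858 varves.
Removing the 7 false varves leaves 858 − 7 = 851 true varves beyond the tephra layer.
The varve at the sediment surface is 1946 CE, so the tephra layer dates to 1946 − 851 = 1095 CE.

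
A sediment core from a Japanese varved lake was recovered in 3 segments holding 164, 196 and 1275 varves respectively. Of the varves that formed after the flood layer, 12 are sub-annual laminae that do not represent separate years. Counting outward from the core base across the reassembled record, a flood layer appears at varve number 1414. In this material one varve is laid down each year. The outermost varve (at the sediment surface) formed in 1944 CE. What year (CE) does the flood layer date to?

Total varves = 164 + 196 + 1275 = 1635.
Between varve 1414 and the sediment surface there are 1635 − 1414 = 221 varves.
221 − 12 false = 209 true varves after the flood layer.
1944 − 209 = 1735 CE.

1735 CE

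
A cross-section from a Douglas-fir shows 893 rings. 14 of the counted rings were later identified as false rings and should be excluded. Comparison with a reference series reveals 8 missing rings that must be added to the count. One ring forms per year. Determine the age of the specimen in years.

887 yr

Adjusted count: 893 − 14 + 8 = 887 rings.
One ring per year makes the duration 887 years.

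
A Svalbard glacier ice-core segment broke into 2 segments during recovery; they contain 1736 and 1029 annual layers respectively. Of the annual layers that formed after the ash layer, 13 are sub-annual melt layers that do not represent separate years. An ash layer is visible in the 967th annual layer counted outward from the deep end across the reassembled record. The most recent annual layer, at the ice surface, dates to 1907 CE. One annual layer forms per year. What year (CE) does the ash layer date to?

Total annual layers = 1736 + 1029 = 2765.
2765 − 967 = 1798 annual layers lie beyond the ash layer toward the ice surface.
1798 − 13 false = 1785 true annual layers after the ash layer.
1907 − 1785 = 122 CE.

122 CE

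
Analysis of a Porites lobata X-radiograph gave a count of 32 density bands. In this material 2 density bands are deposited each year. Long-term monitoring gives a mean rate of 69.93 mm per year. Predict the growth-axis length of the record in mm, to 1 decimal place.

32 density bands at 2 per year is 32 / 2 = 16 years.
Predicted length = 69.93 mm/year × 16 years = 1118.9 mm.

1118.9 mm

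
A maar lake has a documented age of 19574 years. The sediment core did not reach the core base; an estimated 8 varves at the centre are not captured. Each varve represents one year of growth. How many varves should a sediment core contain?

19566 varves

One varve per year gives 19574 varves over 19574 years.
Subtracting the 8 varves not captured gives 19574 − 8 = 19566 varves in the record.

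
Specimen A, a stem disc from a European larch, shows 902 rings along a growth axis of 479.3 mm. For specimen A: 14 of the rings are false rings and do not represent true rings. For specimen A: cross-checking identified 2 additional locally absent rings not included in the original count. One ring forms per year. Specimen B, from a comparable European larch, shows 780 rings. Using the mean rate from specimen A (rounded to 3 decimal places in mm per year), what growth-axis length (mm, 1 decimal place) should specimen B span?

420.4 mm

Specimen A: adjusted count: 902 − 14 + 2 = 890 rings.
A: Mean rate = 479.3 mm / 890 years ≈ 0.539 mm/yr.
Length of B = 0.539 × 780 = 420.4 mm.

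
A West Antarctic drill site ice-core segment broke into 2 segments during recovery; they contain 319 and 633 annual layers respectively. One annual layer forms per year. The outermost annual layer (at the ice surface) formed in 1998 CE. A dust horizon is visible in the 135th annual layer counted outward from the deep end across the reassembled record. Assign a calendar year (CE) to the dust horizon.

Total annual layers = 319 + 633 = 952.
The dust horizon sits at annual layer 135 from the deep end, so 952 − 135 = 817 annual layers formed after it.
The annual layer at the ice surface is 1998 CE, so the dust horizon dates to 1998 − 817 = 1181 CE.

1181 CE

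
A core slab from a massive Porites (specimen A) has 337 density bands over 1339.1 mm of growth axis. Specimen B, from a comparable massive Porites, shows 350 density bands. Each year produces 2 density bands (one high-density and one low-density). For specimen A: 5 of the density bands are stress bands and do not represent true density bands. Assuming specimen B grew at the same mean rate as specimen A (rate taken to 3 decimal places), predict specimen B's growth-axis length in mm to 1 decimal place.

1411.7 mm

Specimen A: true density band count = 337 − 5 = 332.
Specimen A: 332 density bands at 2 per year is 332 / 2 = 166 years.
A: 1339.1 mm over 166 years gives 1339.1 / 166 ≈ 8.067 mm/year.
Specimen B: with 2 density bands per year, 350 / 2 = 175 years. B's length ≈ 8.067 × 175 = 1411.7 mm.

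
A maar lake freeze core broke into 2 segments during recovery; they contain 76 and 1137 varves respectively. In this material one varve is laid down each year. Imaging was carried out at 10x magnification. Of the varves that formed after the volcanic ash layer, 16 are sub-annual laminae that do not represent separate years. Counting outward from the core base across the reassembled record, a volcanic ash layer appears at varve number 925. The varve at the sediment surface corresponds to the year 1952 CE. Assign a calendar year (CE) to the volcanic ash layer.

1680 CE

Total varves = 76 + 1137 = 1213.
The volcanic ash layer sits at varve 925 from the core base, so 1213 − 925 = 288 varves formed after it.
Removing the 16 false varves leaves 288 − 16 = 272 true varves beyond the volcanic ash layer.
The varve at the sediment surface is 1952 CE, so the volcanic ash layer dates to 1952 − 272 = 1680 CE.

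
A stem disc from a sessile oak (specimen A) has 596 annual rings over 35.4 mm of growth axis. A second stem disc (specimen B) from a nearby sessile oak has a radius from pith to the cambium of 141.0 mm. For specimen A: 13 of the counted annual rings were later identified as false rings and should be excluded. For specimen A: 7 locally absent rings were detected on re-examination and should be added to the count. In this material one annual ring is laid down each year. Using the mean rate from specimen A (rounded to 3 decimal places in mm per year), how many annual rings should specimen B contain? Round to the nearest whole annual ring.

Specimen A: true annual ring count = 596 − 13 + 7 = 590.
A: Mean rate = 35.4 mm / 590 years ≈ 0.060 mm/yr.
B spans 141.0 / 0.060 = 2350.00 years ≈ 2350 annual rings.

2350 annual rings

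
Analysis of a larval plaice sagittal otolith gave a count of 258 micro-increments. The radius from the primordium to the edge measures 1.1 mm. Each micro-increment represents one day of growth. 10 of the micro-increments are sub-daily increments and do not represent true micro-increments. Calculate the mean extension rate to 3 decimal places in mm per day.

0.004 mm per day

Adjusted count: 258 − 10 = 248 micro-increments.
1.1 mm over 248 days gives 1.1 / 248 ≈ 0.004 mm per day.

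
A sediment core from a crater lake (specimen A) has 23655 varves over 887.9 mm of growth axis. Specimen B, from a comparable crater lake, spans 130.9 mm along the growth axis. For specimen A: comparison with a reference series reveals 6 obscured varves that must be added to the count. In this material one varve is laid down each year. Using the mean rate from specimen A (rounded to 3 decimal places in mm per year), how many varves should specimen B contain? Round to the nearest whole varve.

Specimen A: after corrections the count is 23655 + 6 = 23661 varves.
A: 887.9 mm over 23661 years gives 887.9 / 23661 ≈ 0.038 mm per year.
Specimen B: 130.9 mm / 0.038 mm per year = 3444.74 years ≈ 3445 varves.

3445 varves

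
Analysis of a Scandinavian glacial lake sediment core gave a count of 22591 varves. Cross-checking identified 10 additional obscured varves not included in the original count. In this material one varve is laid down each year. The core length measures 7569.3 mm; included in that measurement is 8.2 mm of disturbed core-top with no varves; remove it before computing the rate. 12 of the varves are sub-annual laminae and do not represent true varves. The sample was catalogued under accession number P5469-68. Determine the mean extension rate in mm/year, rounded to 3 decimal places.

0.335 mm/year

Adjusted count: 22591 − 12 + 10 = 22589 varves.
Removing the 8.2 mm offcut leaves 7569.3 − 8.2 = 7561.1 mm.
7561.1 mm over 22589 years gives 7561.1 / 22589 ≈ 0.335 mm/year.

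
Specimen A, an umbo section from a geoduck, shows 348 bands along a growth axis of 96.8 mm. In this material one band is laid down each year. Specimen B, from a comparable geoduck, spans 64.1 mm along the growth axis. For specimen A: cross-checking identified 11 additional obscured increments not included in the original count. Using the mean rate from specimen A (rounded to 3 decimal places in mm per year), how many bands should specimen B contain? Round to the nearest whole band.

Specimen A: after corrections the count is 348 + 11 = 359 bands.
A: Extension rate ≈ 96.8 / 359 = 0.270 mm/yr.
For B, 64.1 / 0.270 = 237.41 years ≈ 237 bands.

237 bands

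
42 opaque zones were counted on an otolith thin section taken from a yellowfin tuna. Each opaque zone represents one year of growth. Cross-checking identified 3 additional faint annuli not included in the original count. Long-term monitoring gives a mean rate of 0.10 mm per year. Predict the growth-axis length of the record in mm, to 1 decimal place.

4.5 mm

After corrections the count is 42 + 3 = 45 opaque zones.
Length ≈ 0.10 × 45 = 4.5 mm.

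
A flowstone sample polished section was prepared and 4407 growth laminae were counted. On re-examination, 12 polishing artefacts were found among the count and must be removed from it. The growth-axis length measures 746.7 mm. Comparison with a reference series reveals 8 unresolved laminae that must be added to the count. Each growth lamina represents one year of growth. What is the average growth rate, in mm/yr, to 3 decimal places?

Correcting the raw count gives 4407 − 12 + 8 = 4403 true growth laminae.
746.7 mm over 4403 years gives 746.7 / 4403 ≈ 0.170 mm/yr.

0.170 mm/yr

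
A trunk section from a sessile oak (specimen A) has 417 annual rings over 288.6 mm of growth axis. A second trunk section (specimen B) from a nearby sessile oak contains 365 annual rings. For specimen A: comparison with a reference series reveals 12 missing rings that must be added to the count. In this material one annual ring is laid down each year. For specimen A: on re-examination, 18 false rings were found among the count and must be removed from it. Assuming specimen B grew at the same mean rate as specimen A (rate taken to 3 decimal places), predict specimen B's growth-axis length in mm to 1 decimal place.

256.2 mm

Specimen A: after corrections the count is 417 − 18 + 12 = 411 annual rings.
A: Mean rate = 288.6 mm / 411 years ≈ 0.702 mm per year.
For B, 0.702 mm/year × 365 years = 256.2 mm.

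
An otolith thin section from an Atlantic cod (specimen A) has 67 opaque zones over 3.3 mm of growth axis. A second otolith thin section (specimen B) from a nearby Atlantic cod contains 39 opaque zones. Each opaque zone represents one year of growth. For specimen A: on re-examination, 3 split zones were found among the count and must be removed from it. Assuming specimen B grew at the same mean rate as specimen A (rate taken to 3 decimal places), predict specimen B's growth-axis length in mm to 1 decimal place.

Specimen A: adjusted count: 67 − 3 = 64 opaque zones.
A: Extension rate ≈ 3.3 / 64 = 0.052 mm/year.
B's length ≈ 0.052 × 39 = 2.0 mm.

2.0 mm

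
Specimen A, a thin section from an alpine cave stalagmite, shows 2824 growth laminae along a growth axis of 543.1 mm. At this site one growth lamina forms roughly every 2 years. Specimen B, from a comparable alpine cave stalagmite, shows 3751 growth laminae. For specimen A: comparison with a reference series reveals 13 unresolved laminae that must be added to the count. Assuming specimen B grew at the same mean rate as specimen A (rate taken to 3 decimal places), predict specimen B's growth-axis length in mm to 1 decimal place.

720.2 mm

Specimen A: after corrections the count is 2824 + 13 = 2837 growth laminae.
Specimen A: at 2 years per growth lamina, 2837 × 2 = 5674 years.
A: Extension rate ≈ 543.1 / 5674 = 0.096 mm per year.
Specimen B: 3751 growth laminae at 2 years each span 3751 × 2 = 7502 years. For B, 0.096 mm/year × 7502 years = 720.2 mm.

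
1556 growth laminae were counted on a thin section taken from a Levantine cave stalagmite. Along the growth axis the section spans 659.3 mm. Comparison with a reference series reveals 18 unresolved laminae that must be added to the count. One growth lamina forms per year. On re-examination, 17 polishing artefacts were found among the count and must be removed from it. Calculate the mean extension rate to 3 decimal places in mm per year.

After corrections the count is 1556 − 17 + 18 = 1557 growth laminae.
659.3 mm over 1557 years gives 659.3 / 1557 ≈ 0.423 mm per year.

0.423 mm per year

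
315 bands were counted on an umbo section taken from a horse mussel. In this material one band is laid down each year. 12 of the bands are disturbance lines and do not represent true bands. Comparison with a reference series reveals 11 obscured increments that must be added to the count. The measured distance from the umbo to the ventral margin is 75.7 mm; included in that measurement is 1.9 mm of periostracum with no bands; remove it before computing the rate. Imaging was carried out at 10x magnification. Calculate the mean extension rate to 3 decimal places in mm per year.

0.235 mm per year

True band count = 315 − 12 + 11 = 314.
The growth record spans 75.7 − 1.9 = 73.8 mm.
Extension rate ≈ 73.8 / 314 = 0.235 mm per year.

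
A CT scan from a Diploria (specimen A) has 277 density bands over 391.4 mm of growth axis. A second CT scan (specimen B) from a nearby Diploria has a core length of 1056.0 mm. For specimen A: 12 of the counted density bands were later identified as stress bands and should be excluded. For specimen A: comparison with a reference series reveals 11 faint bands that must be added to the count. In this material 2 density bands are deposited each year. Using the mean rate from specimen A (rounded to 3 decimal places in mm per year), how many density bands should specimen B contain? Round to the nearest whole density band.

Specimen A: after corrections the count is 277 − 12 + 11 = 276 density bands.
Specimen A: 276 density bands at 2 per year is 276 / 2 = 138 years.
A: Extension rate ≈ 391.4 / 138 = 2.836 mm/yr.
Specimen B: 1056.0 mm / 2.836 mm per year = 372.36 years; at 2 density bands per year that is 372.36 × 2 ≈ 745 density bands.

745 density bands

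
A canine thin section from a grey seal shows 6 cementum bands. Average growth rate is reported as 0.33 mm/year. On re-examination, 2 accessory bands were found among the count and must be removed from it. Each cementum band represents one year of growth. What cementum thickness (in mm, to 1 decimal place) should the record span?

1.3 mm

Correcting the raw count gives 6 − 2 = 4 true cementum bands.
Length ≈ 0.33 × 4 = 1.3 mm.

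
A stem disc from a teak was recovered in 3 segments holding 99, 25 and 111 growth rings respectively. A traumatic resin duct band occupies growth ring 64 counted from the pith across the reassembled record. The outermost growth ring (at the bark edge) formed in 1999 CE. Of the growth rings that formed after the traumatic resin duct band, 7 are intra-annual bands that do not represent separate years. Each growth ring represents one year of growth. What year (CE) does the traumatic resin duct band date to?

1835 CE

Total growth rings = 99 + 25 + 111 = 235.
Between growth ring 64 and the bark edge there are 235 − 64 = 171 growth rings.
171 − 7 false = 164 true growth rings after the traumatic resin duct band.
Counting back 164 years from 1999 CE places the traumatic resin duct band in 1999 − 164 = 1835 CE.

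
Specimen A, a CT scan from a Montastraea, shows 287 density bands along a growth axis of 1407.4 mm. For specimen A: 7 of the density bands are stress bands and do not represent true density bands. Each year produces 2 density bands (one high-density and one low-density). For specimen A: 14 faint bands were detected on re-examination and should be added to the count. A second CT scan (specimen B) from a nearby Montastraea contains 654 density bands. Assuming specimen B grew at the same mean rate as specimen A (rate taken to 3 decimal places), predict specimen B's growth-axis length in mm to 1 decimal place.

Specimen A: after corrections the count is 287 − 7 + 14 = 294 density bands.
Specimen A: 294 density bands at 2 per year is 294 / 2 = 147 years.
A: Mean rate = 1407.4 mm / 147 years ≈ 9.574 mm/yr.
Specimen B: dividing by 2 density bands per year: 654 / 2 = 327 years. B's length ≈ 9.574 × 327 = 3130.7 mm.

3130.7 mm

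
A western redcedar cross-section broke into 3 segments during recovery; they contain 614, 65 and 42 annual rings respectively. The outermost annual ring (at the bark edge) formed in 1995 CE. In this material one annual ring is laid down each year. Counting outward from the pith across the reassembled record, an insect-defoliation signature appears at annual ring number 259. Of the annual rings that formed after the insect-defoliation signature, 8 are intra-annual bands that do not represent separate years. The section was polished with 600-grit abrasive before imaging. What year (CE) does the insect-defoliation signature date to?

1541 CE

Total annual rings = 614 + 65 + 42 = 721.
Between annual ring 259 and the bark edge there are 721 − 259 = 462 annual rings.
Excluding 8 false annual rings: 462 − 8 = 454.
1995 − 454 = 1541 CE.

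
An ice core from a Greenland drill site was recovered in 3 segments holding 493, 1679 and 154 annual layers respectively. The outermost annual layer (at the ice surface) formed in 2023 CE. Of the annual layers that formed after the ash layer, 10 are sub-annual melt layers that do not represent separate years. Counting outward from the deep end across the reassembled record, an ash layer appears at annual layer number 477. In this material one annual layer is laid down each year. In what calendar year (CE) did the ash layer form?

Total annual layers = 493 + 1679 + 154 = 2326.
2326 − 477 = 1849 annual layers lie beyond the ash layer toward the ice surface.
1849 − 10 false = 1839 true annual layers after the ash layer.
The annual layer at the ice surface is 2023 CE, so the ash layer dates to 2023 − 1839 = 184 CE.

184 CE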